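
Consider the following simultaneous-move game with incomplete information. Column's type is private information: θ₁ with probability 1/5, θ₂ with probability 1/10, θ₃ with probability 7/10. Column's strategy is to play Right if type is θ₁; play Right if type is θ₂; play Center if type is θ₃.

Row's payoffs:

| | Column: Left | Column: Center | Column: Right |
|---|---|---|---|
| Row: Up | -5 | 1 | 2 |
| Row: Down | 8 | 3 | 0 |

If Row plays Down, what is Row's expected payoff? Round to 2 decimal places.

Take the expectation over Column's type, weighting each type's action by its prior probability.
E[Down] = 1/5·0 + 1/10·0 + 7/10·3 = 0 + 0 + 21/10 = 21/10

2.10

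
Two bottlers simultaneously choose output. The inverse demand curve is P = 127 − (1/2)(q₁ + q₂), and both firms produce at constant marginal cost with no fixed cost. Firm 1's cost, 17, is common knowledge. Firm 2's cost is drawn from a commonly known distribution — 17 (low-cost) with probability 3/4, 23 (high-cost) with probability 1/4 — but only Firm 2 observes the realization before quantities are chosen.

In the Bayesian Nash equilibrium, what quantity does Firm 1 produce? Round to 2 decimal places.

74.33

Firm 2 with cost c maximizes (127 − (1/2)(q₁+q₂) − c)·q₂, giving q₂(c) = (127 − c − (1/2)q₁).
E[c₂] = 3/4·17 + 1/4·23 = 18.5
Firm 1's FOC against E[q₂] yields q₁ = (127 − 2·17 + E[c₂])/(3/2) = (127 − 34 + 18.5)/(3/2) = 74.3333.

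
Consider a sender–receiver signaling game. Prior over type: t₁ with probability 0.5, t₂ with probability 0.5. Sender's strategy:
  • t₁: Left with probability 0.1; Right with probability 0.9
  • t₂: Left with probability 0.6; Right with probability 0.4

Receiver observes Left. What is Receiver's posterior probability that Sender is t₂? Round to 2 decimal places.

Apply Bayes' rule using the sender's strategy as the likelihood.
P(Left) = 0.5·0.1 + 0.5·0.6 = 0.35
P(t₂ | Left) = (0.5·0.6) / 0.35 = 0.3 / 0.35 = 0.857143

0.86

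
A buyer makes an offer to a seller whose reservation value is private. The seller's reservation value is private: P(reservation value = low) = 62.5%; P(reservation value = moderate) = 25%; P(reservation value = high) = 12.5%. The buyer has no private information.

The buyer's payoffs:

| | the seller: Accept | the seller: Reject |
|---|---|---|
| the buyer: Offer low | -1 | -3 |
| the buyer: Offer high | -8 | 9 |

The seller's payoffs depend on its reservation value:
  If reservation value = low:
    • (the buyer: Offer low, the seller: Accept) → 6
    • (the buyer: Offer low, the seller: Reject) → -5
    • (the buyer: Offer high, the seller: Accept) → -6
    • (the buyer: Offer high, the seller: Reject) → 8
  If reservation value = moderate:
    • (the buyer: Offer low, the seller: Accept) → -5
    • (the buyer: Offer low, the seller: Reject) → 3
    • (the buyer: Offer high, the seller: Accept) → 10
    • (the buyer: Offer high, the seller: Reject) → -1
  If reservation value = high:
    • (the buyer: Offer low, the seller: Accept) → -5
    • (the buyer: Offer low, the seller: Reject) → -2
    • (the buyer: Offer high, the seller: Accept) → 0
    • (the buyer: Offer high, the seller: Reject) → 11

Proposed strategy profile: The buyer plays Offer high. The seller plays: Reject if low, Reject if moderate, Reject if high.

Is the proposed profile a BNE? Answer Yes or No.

The buyer plays Offer high: E[Offer high] = 0.625·(9) + 0.25·(9) + 0.125·(9) = 9; E[Offer low] = -3. Best-responding. ✓
The seller (reservation value low), facing Offer high: Accept gives -6, Reject gives 8. Proposed Reject is best. ✓
The seller (reservation value moderate), facing Offer high: Accept gives 10, Reject gives -1. Proposed Reject is not best — profitable deviation exists. ✗
The seller (reservation value high), facing Offer high: Accept gives 0, Reject gives 11. Proposed Reject is best. ✓

No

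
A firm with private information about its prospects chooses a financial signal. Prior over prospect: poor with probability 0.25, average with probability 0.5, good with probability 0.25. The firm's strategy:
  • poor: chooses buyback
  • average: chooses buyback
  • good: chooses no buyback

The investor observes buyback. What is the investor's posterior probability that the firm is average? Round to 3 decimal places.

P(buyback) = 0.25·1 + 0.5·1 + 0.25·0 = 0.75
P(average | buyback) = (0.5·1) / 0.75 = 0.5 / 0.75 = 0.666667

0.667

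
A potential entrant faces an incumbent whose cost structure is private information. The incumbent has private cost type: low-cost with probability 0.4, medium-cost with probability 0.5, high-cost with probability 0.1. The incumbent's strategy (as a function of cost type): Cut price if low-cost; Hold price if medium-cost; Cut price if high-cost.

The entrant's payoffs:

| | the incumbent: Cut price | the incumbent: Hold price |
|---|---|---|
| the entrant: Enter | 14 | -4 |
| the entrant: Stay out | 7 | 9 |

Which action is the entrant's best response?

E[Enter] = 0.4·(14) + 0.5·(-4) + 0.1·(14) = 5
E[Stay out] = 0.4·(7) + 0.5·(9) + 0.1·(7) = 8
Best response: Stay out (8 is the largest).

Stay out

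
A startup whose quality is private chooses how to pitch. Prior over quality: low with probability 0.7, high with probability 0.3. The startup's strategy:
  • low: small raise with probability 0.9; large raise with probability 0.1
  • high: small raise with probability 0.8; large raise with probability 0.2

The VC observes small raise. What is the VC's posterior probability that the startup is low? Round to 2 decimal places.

0.72

P(small raise) = 0.7·0.9 + 0.3·0.8 = 0.87
P(low | small raise) = (0.7·0.9) / 0.87 = 0.63 / 0.87 = 0.724138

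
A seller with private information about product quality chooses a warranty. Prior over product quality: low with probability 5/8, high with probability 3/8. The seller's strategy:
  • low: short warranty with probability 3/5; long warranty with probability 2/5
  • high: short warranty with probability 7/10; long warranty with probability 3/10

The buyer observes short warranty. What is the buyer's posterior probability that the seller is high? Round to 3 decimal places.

Apply Bayes' rule using the sender's strategy as the likelihood.
P(short warranty) = (5/8)·(3/5) + (3/8)·(7/10) = 51/80
P(high | short warranty) = ((3/8)·(7/10)) / (51/80) = (21/80) / (51/80) = 7/17

0.412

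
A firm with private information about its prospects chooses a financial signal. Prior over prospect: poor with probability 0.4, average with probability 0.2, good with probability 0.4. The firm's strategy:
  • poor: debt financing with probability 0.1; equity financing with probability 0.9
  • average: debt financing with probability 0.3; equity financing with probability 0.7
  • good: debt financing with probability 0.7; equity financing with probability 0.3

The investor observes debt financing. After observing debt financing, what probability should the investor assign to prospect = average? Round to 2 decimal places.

0.16

P(debt financing) = 0.4·0.1 + 0.2·0.3 + 0.4·0.7 = 0.38
P(average | debt financing) = (0.2·0.3) / 0.38 = 0.06 / 0.38 = 0.157895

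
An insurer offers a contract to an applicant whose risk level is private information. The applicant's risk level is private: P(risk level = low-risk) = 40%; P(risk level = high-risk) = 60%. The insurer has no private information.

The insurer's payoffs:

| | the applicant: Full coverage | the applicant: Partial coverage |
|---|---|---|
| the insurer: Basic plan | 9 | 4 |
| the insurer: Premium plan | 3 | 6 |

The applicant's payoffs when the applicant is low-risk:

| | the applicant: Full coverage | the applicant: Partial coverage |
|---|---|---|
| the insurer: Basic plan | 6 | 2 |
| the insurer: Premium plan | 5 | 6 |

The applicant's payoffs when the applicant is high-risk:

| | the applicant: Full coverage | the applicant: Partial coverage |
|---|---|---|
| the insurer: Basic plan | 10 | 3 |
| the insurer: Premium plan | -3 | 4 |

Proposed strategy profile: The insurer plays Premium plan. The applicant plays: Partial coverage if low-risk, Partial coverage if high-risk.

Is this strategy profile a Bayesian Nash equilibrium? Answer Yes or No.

Yes

The insurer plays Premium plan: E[Premium plan] = 0.4·(6) + 0.6·(6) = 6; E[Basic plan] = 4. Best-responding. ✓
The applicant (risk level low-risk), facing Premium plan: Full coverage gives 5, Partial coverage gives 6. Proposed Partial coverage is best. ✓
The applicant (risk level high-risk), facing Premium plan: Full coverage gives -3, Partial coverage gives 4. Proposed Partial coverage is best. ✓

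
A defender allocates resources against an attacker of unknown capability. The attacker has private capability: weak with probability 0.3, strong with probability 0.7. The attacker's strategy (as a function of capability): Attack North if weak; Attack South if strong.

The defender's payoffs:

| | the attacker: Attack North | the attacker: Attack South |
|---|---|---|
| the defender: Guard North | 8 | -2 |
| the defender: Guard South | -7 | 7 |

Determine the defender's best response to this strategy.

Guard South

E[Guard North] = 0.3·(8) + 0.7·(-2) = 1
E[Guard South] = 0.3·(-7) + 0.7·(7) = 2.8
Best response: Guard South (2.8 is the largest).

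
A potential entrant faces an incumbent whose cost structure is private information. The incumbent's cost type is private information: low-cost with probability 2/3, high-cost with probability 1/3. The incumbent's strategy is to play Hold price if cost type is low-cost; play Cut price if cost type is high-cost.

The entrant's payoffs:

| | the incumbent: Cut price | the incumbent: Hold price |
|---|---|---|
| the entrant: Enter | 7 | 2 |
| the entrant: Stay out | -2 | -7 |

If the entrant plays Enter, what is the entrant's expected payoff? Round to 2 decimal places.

E[Enter] = 2/3·2 + 1/3·7 = 4/3 + 7/3 = 11/3

3.67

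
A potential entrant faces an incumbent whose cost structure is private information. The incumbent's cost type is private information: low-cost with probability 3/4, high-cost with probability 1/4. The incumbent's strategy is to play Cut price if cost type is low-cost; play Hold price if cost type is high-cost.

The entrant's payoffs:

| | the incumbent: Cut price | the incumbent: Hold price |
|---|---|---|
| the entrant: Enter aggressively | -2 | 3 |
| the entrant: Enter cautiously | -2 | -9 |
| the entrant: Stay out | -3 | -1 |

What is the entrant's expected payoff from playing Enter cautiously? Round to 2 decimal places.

-3.75

Take the expectation over the incumbent's cost type, weighting each type's action by its prior probability.
E[Enter cautiously] = 3/4·(-2) + 1/4·(-9) = (-3/2) + (-9/4) = -15/4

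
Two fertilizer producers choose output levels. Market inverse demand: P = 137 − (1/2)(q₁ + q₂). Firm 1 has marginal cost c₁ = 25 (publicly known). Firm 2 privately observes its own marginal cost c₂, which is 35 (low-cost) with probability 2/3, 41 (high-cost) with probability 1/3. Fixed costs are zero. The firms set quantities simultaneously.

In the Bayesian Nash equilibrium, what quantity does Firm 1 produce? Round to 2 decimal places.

Each type of Firm 2 best-responds to q₁; Firm 1 best-responds to the expected q₂ over Firm 2's types.
Firm 2 with cost c maximizes (137 − (1/2)(q₁+q₂) − c)·q₂, giving q₂(c) = (137 − c − (1/2)q₁).
E[c₂] = 2/3·35 + 1/3·41 = 37
Firm 1's FOC against E[q₂] yields q₁ = (137 − 2·25 + E[c₂])/(3/2) = (137 − 50 + 37)/(3/2) = 82.6667.

82.67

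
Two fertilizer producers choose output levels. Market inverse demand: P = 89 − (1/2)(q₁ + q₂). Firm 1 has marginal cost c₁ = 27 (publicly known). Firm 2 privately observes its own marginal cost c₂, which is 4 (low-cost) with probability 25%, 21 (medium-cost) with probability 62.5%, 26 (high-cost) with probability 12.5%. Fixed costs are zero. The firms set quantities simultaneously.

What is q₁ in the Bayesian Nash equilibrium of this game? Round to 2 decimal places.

Type-c best response for Firm 2: q₂(c) = (89 − c) − q₁/2.
Firm 1 maximizes expected profit; its first-order condition is 89 − q₁ − (1/2)E[q₂] − 27 = 0.
Substituting E[q₂] and solving: E[c₂] = 17.375, so q₁ = (89 − 2·27 + 17.375)/(3/2) = 34.9167.

34.92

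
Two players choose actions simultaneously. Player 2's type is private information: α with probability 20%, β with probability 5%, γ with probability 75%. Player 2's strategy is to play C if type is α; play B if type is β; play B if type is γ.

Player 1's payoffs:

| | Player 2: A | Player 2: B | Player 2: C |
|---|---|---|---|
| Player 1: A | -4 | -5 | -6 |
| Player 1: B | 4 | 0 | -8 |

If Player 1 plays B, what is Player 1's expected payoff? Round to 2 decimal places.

E[B] = 0.2·(-8) + 0.05·0 + 0.75·0 = (-1.6) + 0 + 0 = -1.6

-1.60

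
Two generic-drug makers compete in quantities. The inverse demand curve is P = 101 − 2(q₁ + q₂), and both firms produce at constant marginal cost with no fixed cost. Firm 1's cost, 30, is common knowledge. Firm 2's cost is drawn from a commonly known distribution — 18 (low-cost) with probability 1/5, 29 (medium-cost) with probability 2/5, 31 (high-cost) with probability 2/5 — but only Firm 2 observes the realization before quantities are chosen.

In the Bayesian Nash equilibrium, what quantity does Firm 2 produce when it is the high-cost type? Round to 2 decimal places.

Firm 2 with cost c maximizes (101 − 2(q₁+q₂) − c)·q₂, giving q₂(c) = (101 − c − 2q₁)/4.
E[c₂] = 1/5·18 + 2/5·29 + 2/5·31 = 27.6
Firm 1's FOC against E[q₂] yields q₁ = (101 − 2·30 + E[c₂])/6 = (101 − 60 + 27.6)/6 = 11.4333.
q₂(high-cost) = (101 − 31 − 2·11.4333)/4 = 11.7833.

11.78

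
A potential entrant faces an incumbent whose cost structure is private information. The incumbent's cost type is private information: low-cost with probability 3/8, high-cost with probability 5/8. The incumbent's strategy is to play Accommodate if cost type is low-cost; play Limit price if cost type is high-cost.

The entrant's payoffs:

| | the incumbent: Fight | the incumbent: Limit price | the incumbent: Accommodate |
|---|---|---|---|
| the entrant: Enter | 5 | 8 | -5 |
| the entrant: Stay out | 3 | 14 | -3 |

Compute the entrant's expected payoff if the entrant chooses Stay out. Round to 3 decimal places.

7.625

E[Stay out] = 3/8·(-3) + 5/8·14 = (-9/8) + 35/4 = 61/8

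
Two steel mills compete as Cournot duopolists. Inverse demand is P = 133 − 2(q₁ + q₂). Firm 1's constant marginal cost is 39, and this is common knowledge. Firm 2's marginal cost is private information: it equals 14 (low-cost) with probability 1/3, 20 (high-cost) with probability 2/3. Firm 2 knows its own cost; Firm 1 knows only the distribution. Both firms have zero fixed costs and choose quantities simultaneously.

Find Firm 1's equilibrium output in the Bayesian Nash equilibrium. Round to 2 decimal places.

12.17

Type-c best response for Firm 2: q₂(c) = (133 − c)/4 − q₁/2.
Firm 1 maximizes expected profit; its first-order condition is 133 − 4q₁ − 2E[q₂] − 39 = 0.
Substituting E[q₂] and solving: E[c₂] = 18, so q₁ = (133 − 2·39 + 18)/6 = 12.1667.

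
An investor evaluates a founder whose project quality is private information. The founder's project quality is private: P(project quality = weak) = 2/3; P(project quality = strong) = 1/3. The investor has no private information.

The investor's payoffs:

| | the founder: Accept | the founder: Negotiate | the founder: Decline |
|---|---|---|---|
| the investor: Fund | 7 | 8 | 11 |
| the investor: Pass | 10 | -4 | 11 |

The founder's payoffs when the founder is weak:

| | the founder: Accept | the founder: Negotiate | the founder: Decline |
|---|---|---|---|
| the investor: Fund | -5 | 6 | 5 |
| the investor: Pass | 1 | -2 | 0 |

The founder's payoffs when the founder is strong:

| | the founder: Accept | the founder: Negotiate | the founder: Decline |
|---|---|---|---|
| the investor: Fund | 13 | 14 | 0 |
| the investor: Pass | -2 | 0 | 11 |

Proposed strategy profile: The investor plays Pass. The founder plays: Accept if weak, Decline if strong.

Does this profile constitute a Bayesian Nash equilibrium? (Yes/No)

Yes

The investor plays Pass: E[Pass] = 2/3·(10) + 1/3·(11) = 31/3; E[Fund] = 25/3. Best-responding. ✓
The founder (project quality weak), facing Pass: Accept gives 1, Negotiate gives -2, Decline gives 0. Proposed Accept is best. ✓
The founder (project quality strong), facing Pass: Accept gives -2, Negotiate gives 0, Decline gives 11. Proposed Decline is best. ✓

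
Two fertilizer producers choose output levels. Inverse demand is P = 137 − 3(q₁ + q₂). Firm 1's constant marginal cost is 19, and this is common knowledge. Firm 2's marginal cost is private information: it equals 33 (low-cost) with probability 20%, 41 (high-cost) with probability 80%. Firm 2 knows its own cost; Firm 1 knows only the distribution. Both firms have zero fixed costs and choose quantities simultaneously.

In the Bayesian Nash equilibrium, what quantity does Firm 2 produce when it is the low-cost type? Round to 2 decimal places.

9.64

Type-c best response for Firm 2: q₂(c) = (137 − c)/6 − q₁/2.
Firm 1 maximizes expected profit; its first-order condition is 137 − 6q₁ − 3E[q₂] − 19 = 0.
Substituting E[q₂] and solving: E[c₂] = 39.4, so q₁ = (137 − 2·19 + 39.4)/9 = 15.3778.
q₂(low-cost) = (137 − 33 − 3·15.3778)/6 = 9.64444.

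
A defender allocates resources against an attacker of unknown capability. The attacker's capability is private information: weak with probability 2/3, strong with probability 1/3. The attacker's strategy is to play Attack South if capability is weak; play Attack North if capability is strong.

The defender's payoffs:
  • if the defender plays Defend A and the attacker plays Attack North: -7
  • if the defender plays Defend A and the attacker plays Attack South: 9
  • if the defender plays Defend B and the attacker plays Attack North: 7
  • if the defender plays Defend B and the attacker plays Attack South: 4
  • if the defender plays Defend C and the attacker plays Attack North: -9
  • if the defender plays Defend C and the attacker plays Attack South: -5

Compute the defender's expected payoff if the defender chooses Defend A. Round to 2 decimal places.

E[Defend A] = 2/3·9 + 1/3·(-7) = 6 + (-7/3) = 11/3

3.67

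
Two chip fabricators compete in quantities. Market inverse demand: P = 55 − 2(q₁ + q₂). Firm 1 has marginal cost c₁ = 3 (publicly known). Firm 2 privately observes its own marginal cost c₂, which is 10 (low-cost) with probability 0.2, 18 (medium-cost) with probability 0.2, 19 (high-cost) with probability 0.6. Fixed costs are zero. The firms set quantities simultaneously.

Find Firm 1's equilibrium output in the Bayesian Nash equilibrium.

Type-c best response for Firm 2: q₂(c) = (55 − c)/4 − q₁/2.
Firm 1 maximizes expected profit; its first-order condition is 55 − 4q₁ − 2E[q₂] − 3 = 0.
Substituting E[q₂] and solving: E[c₂] = 17, so q₁ = (55 − 2·3 + 17)/6 = 11.

11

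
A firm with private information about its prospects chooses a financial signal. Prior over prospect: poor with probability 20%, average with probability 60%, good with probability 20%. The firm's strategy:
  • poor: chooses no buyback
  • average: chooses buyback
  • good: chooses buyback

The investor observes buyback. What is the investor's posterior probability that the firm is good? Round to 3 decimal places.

Apply Bayes' rule using the sender's strategy as the likelihood.
P(buyback) = 0.2·0 + 0.6·1 + 0.2·1 = 0.8
P(good | buyback) = (0.2·1) / 0.8 = 0.2 / 0.8 = 0.25

0.250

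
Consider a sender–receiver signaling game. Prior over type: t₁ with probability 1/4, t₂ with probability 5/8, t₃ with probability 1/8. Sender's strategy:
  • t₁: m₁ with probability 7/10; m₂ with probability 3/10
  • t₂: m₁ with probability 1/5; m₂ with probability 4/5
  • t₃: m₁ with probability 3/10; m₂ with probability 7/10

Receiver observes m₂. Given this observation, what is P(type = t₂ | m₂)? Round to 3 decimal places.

0.755

Apply Bayes' rule using the sender's strategy as the likelihood.
P(m₂) = (1/4)·(3/10) + (5/8)·(4/5) + (1/8)·(7/10) = 53/80
P(t₂ | m₂) = ((5/8)·(4/5)) / (53/80) = (1/2) / (53/80) = 40/53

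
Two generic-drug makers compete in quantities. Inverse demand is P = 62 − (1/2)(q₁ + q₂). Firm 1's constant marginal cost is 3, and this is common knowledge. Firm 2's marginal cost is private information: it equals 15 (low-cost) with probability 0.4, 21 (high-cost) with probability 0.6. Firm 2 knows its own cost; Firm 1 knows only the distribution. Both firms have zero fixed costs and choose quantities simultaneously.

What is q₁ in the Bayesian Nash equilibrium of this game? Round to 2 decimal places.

49.73

Type-c best response for Firm 2: q₂(c) = (62 − c) − q₁/2.
Firm 1 maximizes expected profit; its first-order condition is 62 − q₁ − (1/2)E[q₂] − 3 = 0.
Substituting E[q₂] and solving: E[c₂] = 18.6, so q₁ = (62 − 2·3 + 18.6)/(3/2) = 49.7333.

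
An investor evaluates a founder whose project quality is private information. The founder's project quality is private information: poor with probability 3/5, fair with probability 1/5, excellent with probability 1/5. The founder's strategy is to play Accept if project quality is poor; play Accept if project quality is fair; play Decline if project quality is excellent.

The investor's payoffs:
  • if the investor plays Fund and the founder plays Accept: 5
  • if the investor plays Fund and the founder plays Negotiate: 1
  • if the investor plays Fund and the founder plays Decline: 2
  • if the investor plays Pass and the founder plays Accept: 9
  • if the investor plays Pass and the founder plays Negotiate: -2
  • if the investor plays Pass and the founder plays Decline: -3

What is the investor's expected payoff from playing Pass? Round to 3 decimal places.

E[Pass] = 3/5·9 + 1/5·9 + 1/5·(-3) = 27/5 + 9/5 + (-3/5) = 33/5

6.600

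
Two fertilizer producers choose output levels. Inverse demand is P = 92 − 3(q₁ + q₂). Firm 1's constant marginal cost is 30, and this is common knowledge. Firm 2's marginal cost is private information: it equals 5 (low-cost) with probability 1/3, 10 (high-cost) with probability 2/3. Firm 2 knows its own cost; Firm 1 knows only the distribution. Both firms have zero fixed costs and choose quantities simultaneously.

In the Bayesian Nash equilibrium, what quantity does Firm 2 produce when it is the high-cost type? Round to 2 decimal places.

11.43

Firm 2 with cost c maximizes (92 − 3(q₁+q₂) − c)·q₂, giving q₂(c) = (92 − c − 3q₁)/6.
E[c₂] = 1/3·5 + 2/3·10 = 8.33333
Firm 1's FOC against E[q₂] yields q₁ = (92 − 2·30 + E[c₂])/9 = (92 − 60 + 8.33333)/9 = 4.48148.
q₂(high-cost) = (92 − 10 − 3·4.48148)/6 = 11.4259.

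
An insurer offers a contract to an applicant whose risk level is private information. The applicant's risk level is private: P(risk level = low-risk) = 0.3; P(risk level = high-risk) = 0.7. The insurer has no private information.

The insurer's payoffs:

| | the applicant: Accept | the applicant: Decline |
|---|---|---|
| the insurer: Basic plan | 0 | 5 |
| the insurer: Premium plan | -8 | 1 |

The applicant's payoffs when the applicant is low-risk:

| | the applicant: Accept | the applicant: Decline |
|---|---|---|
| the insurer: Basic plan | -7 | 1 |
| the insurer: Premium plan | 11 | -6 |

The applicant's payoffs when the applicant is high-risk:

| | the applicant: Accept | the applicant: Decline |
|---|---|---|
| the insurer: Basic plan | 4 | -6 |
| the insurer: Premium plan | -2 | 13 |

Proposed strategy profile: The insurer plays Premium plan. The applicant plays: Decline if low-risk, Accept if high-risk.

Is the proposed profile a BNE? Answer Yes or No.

No

A profile is a BNE iff every type of every player is best-responding given beliefs about the other side.
The insurer plays Premium plan: E[Premium plan] = 0.3·(1) + 0.7·(-8) = -5.3; E[Basic plan] = 1.5. Not best-responding. ✗
The applicant (risk level low-risk), facing Premium plan: Accept gives 11, Decline gives -6. Proposed Decline is not best — profitable deviation exists. ✗
The applicant (risk level high-risk), facing Premium plan: Accept gives -2, Decline gives 13. Proposed Accept is not best — profitable deviation exists. ✗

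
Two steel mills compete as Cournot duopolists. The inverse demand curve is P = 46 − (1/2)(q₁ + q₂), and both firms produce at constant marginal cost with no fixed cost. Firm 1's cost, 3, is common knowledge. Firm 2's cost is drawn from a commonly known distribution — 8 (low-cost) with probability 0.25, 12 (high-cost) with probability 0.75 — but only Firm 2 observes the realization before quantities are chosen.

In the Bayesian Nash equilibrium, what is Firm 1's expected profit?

Firm 2 with cost c maximizes (46 − (1/2)(q₁+q₂) − c)·q₂, giving q₂(c) = (46 − c − (1/2)q₁).
E[c₂] = 0.25·8 + 0.75·12 = 11
Firm 1's FOC against E[q₂] yields q₁ = (46 − 2·3 + E[c₂])/(3/2) = (46 − 6 + 11)/(3/2) = 34.
E[P] = 46 − (1/2)·(q₁ + E[q₂]) = 20; Firm 1's expected profit = (E[P] − 3)·q₁ = (20 − 3)·34 = 578.

578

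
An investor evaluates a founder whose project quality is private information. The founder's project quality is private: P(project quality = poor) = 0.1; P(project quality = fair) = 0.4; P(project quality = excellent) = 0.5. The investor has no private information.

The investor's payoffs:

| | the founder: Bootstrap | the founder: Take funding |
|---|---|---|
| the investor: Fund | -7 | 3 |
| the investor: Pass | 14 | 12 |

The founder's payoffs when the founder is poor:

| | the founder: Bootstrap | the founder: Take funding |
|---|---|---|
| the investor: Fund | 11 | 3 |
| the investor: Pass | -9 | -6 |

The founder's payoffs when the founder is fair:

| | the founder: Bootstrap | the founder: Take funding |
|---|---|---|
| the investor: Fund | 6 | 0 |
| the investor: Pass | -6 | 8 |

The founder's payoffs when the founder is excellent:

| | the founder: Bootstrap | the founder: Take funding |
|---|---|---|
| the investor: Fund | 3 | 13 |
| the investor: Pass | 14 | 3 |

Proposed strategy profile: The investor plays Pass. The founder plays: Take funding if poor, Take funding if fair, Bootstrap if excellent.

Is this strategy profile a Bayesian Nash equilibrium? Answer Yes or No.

Yes

A profile is a BNE iff every type of every player is best-responding given beliefs about the other side.
The investor plays Pass: E[Pass] = 0.1·(12) + 0.4·(12) + 0.5·(14) = 13; E[Fund] = -2. Best-responding. ✓
The founder (project quality poor), facing Pass: Bootstrap gives -9, Take funding gives -6. Proposed Take funding is best. ✓
The founder (project quality fair), facing Pass: Bootstrap gives -6, Take funding gives 8. Proposed Take funding is best. ✓
The founder (project quality excellent), facing Pass: Bootstrap gives 14, Take funding gives 3. Proposed Bootstrap is best. ✓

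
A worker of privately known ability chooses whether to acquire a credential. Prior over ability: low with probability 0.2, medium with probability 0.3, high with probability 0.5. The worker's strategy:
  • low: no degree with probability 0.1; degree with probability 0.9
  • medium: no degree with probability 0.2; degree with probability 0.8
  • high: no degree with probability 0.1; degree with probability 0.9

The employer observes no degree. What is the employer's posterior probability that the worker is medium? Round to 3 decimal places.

P(no degree) = 0.2·0.1 + 0.3·0.2 + 0.5·0.1 = 0.13
P(medium | no degree) = (0.3·0.2) / 0.13 = 0.06 / 0.13 = 0.461538

0.462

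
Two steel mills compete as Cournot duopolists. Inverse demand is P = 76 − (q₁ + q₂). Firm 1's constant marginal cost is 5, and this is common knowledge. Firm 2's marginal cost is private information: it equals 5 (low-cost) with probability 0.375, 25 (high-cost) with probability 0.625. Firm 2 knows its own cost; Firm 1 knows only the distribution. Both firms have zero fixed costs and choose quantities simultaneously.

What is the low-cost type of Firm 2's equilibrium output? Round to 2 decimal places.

21.58

Firm 2 with cost c maximizes (76 − (q₁+q₂) − c)·q₂, giving q₂(c) = (76 − c − q₁)/2.
E[c₂] = 0.375·5 + 0.625·25 = 17.5
Firm 1's FOC against E[q₂] yields q₁ = (76 − 2·5 + E[c₂])/3 = (76 − 10 + 17.5)/3 = 27.8333.
q₂(low-cost) = (76 − 5 − 27.8333)/2 = 21.5833.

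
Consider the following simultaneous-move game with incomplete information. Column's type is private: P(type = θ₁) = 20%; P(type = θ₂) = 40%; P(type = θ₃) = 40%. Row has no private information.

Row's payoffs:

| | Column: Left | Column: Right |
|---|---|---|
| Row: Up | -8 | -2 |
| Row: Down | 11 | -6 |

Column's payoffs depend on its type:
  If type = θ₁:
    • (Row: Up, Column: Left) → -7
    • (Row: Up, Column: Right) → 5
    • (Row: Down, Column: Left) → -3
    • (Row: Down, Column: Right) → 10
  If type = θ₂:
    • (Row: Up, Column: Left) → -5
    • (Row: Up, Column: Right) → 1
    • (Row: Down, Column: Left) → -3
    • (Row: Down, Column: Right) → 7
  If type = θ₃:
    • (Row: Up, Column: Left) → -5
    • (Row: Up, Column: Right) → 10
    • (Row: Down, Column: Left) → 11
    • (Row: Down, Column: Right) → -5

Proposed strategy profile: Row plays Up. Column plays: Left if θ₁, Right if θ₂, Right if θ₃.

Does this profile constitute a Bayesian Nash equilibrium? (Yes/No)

Row plays Up: E[Up] = 0.2·(-8) + 0.4·(-2) + 0.4·(-2) = -3.2; E[Down] = -2.6. Not best-responding. ✗
Column (type θ₁), facing Up: Left gives -7, Right gives 5. Proposed Left is not best — profitable deviation exists. ✗
Column (type θ₂), facing Up: Left gives -5, Right gives 1. Proposed Right is best. ✓
Column (type θ₃), facing Up: Left gives -5, Right gives 10. Proposed Right is best. ✓

No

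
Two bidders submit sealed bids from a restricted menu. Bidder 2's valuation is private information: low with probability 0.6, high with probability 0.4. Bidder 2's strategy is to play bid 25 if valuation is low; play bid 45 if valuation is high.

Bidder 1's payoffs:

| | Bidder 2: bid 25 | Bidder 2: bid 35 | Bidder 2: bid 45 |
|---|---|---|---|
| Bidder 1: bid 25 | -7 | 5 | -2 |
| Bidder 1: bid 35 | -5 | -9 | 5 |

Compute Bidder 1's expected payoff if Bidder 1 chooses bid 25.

E[bid 25] = 0.6·(-7) + 0.4·(-2) = (-4.2) + (-0.8) = -5

-5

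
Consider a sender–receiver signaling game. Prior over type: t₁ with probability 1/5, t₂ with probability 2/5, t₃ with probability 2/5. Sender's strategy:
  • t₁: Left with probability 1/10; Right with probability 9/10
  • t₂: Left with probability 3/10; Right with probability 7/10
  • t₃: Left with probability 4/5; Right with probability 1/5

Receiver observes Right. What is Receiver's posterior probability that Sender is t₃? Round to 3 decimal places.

P(Right) = (1/5)·(9/10) + (2/5)·(7/10) + (2/5)·(1/5) = 27/50
P(t₃ | Right) = ((2/5)·(1/5)) / (27/50) = (2/25) / (27/50) = 4/27

0.148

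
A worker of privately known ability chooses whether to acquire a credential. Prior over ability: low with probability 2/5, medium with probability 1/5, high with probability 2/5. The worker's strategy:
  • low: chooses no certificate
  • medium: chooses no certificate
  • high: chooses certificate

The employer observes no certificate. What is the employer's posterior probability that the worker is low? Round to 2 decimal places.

0.67

Apply Bayes' rule using the sender's strategy as the likelihood.
P(no certificate) = (2/5)·1 + (1/5)·1 + (2/5)·0 = 3/5
P(low | no certificate) = ((2/5)·1) / (3/5) = (2/5) / (3/5) = 2/3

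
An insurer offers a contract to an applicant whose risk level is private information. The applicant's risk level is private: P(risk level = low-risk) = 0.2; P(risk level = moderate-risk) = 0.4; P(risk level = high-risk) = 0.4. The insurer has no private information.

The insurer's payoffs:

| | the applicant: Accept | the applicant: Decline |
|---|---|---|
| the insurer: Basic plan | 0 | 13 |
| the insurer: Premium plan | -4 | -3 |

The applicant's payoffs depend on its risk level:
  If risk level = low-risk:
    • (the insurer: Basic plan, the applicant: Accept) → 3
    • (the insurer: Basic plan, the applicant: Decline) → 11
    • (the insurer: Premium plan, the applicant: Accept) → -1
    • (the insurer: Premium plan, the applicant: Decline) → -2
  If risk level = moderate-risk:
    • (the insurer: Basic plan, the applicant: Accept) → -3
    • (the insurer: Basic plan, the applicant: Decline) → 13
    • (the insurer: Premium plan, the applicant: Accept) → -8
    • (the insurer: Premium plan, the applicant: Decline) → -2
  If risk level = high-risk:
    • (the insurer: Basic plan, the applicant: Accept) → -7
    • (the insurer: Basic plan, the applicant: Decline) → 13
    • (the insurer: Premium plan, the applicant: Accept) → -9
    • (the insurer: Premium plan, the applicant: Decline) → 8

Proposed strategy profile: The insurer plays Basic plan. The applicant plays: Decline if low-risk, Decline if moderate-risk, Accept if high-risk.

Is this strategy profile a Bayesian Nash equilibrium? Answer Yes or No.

A profile is a BNE iff every type of every player is best-responding given beliefs about the other side.
The insurer plays Basic plan: E[Basic plan] = 0.2·(13) + 0.4·(13) + 0.4·(0) = 7.8; E[Premium plan] = -3.4. Best-responding. ✓
The applicant (risk level low-risk), facing Basic plan: Accept gives 3, Decline gives 11. Proposed Decline is best. ✓
The applicant (risk level moderate-risk), facing Basic plan: Accept gives -3, Decline gives 13. Proposed Decline is best. ✓
The applicant (risk level high-risk), facing Basic plan: Accept gives -7, Decline gives 13. Proposed Accept is not best — profitable deviation exists. ✗

No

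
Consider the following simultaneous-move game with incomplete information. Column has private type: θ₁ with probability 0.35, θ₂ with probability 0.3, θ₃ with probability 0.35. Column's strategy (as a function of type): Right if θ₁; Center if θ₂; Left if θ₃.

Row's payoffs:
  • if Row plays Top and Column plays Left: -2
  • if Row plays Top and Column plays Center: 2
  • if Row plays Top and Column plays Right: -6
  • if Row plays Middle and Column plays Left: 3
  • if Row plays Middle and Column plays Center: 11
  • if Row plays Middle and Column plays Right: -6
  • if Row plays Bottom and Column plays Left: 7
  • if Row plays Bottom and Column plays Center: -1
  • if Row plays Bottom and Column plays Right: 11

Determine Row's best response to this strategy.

Bottom

Compute Row's expected payoff for each action, taking the expectation over Column's type.
E[Top] = 0.35·(-6) + 0.3·(2) + 0.35·(-2) = -2.2
E[Middle] = 0.35·(-6) + 0.3·(11) + 0.35·(3) = 2.25
E[Bottom] = 0.35·(11) + 0.3·(-1) + 0.35·(7) = 6
Best response: Bottom (6 is the largest).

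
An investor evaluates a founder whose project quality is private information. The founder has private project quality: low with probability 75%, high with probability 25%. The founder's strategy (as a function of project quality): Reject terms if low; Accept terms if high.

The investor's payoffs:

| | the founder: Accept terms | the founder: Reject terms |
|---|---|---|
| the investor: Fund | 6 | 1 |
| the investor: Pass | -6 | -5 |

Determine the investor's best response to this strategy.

Compute the investor's expected payoff for each action, taking the expectation over the founder's type.
E[Fund] = 0.75·(1) + 0.25·(6) = 2.25
E[Pass] = 0.75·(-5) + 0.25·(-6) = -5.25
Best response: Fund (2.25 is the largest).

Fund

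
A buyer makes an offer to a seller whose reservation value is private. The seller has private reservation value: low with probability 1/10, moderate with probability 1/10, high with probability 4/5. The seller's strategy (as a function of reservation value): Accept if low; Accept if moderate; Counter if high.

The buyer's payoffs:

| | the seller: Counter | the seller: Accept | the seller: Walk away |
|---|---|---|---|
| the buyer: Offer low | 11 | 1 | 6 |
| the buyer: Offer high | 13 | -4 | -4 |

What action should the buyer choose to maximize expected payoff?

E[Offer low] = 1/10·(1) + 1/10·(1) + 4/5·(11) = 9
E[Offer high] = 1/10·(-4) + 1/10·(-4) + 4/5·(13) = 48/5
Best response: Offer high (48/5 is the largest).

Offer high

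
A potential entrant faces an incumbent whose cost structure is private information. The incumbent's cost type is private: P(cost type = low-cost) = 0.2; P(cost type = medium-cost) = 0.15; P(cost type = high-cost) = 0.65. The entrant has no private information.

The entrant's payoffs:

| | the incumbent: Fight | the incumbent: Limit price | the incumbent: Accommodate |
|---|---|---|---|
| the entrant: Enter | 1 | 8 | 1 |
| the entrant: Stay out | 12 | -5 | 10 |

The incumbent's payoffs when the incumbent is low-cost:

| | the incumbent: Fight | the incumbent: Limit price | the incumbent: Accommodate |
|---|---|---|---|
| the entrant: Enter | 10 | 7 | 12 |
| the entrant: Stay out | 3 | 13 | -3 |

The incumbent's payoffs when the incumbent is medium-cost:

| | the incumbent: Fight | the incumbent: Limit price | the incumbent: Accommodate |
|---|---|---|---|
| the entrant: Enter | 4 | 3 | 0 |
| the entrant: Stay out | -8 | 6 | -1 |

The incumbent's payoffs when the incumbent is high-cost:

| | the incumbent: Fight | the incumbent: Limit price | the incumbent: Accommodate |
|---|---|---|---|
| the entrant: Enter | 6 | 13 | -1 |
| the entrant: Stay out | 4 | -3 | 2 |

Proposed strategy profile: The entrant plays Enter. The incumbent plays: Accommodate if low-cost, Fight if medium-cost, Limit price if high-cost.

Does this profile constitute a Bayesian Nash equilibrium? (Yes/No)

Yes

A profile is a BNE iff every type of every player is best-responding given beliefs about the other side.
The entrant plays Enter: E[Enter] = 0.2·(1) + 0.15·(1) + 0.65·(8) = 5.55; E[Stay out] = 0.55. Best-responding. ✓
The incumbent (cost type low-cost), facing Enter: Fight gives 10, Limit price gives 7, Accommodate gives 12. Proposed Accommodate is best. ✓
The incumbent (cost type medium-cost), facing Enter: Fight gives 4, Limit price gives 3, Accommodate gives 0. Proposed Fight is best. ✓
The incumbent (cost type high-cost), facing Enter: Fight gives 6, Limit price gives 13, Accommodate gives -1. Proposed Limit price is best. ✓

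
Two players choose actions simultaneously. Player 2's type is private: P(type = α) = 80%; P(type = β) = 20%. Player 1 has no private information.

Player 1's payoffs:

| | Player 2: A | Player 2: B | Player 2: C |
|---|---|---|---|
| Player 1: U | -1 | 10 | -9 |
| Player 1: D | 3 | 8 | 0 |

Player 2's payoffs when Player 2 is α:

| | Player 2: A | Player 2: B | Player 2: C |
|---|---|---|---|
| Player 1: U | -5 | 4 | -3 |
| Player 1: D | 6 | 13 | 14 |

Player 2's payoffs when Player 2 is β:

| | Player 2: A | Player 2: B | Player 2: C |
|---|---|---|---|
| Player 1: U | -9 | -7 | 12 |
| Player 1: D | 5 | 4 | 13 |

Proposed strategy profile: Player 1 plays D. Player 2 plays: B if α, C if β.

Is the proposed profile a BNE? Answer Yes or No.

Player 1 plays D: E[D] = 0.8·(8) + 0.2·(0) = 6.4; E[U] = 6.2. Best-responding. ✓
Player 2 (type α), facing D: A gives 6, B gives 13, C gives 14. Proposed B is not best — profitable deviation exists. ✗
Player 2 (type β), facing D: A gives 5, B gives 4, C gives 13. Proposed C is best. ✓

No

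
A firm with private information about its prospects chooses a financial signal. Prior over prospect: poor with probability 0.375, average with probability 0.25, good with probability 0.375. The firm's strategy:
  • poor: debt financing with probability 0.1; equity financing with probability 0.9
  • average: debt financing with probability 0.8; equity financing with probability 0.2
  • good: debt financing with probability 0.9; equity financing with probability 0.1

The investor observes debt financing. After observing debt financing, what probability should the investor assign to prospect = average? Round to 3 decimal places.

0.348

P(debt financing) = 0.375·0.1 + 0.25·0.8 + 0.375·0.9 = 0.575
P(average | debt financing) = (0.25·0.8) / 0.575 = 0.2 / 0.575 = 0.347826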